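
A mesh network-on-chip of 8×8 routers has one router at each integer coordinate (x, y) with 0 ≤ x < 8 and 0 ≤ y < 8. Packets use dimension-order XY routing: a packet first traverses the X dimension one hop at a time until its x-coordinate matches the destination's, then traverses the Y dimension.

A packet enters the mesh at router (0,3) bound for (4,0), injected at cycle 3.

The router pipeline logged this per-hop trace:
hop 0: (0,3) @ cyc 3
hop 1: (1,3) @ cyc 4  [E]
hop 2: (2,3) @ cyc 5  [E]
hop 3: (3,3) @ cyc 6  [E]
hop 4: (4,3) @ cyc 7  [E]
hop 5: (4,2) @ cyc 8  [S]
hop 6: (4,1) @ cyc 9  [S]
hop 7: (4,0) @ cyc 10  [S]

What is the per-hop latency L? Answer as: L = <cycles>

Between hops 0 and 1 the cycle counter advances 4 − 3 = 1.
One hop costs L cycles, so L = 1.

L = 1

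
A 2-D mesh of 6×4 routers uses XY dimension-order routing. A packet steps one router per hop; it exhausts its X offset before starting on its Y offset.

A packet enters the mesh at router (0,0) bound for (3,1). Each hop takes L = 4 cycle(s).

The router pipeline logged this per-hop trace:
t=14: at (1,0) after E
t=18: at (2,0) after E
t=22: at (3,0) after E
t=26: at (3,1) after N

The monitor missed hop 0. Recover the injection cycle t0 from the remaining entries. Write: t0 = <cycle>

cyc[1] = 14 and cyc[k] = t0 + k·L for every k.
t0 = cyc[1] − L = 14 − 4 = 10.

t0 = 10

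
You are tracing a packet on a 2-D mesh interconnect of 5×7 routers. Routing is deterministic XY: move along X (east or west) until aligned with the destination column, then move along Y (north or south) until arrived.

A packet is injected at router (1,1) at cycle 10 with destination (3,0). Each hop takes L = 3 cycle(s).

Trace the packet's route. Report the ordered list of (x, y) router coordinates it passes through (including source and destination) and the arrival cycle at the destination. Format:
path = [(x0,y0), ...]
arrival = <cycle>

path = [(1,1), (2,1), (3,1), (3,0)]
arrival = 19

src (1,1)  cyc=10
E→(2,1)  cyc=13
E→(3,1)  cyc=16
S→(3,0)  cyc=19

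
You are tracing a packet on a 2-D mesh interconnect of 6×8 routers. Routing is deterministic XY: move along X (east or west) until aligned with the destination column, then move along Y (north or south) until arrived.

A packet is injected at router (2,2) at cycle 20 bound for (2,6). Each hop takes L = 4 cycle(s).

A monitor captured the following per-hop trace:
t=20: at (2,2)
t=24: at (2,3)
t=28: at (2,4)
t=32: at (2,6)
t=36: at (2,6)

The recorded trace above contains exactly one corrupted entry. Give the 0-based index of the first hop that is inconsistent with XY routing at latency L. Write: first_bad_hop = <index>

check 1→ d=(0,1) cyc+4: ok
check 2→ d=(0,1) cyc+4: ok
check 3→ d=(0,2) cyc+4: BAD: non-unit step

first_bad_hop = 3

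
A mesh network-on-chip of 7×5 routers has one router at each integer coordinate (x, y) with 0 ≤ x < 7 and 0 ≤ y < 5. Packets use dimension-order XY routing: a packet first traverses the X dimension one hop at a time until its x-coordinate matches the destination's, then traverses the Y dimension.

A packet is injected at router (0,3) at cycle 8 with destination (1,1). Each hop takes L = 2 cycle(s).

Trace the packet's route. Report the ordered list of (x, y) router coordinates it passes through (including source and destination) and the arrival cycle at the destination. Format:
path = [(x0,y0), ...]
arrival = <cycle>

path = [(0,3), (1,3), (1,2), (1,1)]
arrival = 14

hop 0: (0,3) @ cyc 8
hop 1: (1,3) @ cyc 10  [E]
hop 2: (1,2) @ cyc 12  [S]
hop 3: (1,1) @ cyc 14  [S]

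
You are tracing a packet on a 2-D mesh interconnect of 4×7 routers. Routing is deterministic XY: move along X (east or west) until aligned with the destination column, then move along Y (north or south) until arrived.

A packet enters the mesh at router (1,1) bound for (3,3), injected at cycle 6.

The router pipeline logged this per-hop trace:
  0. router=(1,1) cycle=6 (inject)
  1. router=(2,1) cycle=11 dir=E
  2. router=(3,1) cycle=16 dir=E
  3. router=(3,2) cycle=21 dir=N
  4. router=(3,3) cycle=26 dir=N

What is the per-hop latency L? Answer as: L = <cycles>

L = 5

From hop 0 (6) to hop 1 (11): +5 cycles.
One hop costs L cycles, so L = 5.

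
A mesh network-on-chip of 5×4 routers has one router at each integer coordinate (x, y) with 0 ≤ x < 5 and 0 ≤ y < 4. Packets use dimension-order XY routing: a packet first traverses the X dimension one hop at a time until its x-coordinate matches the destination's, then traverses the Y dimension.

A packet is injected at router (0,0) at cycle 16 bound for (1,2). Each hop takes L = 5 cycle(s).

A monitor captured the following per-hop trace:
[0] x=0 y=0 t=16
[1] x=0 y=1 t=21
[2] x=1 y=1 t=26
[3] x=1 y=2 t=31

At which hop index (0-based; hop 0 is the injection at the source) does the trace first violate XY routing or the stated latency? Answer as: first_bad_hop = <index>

[1] (+0,+1) / 5c ⇒ BAD: Y-move but x=0≠1

first_bad_hop = 1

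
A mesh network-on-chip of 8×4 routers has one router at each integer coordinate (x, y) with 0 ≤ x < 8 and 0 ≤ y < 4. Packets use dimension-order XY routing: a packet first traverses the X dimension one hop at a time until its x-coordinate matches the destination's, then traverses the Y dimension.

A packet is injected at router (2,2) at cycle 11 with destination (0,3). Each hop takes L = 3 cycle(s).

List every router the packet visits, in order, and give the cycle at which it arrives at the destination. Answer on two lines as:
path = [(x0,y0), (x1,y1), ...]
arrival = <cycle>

path = [(2,2), (1,2), (0,2), (0,3)]
arrival = 20

src (2,2)  cyc=11
W→(1,2)  cyc=14
W→(0,2)  cyc=17
N→(0,3)  cyc=20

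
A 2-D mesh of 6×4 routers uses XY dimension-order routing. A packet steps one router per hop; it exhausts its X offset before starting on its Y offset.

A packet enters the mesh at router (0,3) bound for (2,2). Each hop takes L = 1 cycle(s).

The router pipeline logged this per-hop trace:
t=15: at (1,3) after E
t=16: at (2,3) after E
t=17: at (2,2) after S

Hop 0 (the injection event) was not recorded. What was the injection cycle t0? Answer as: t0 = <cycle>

t0 = 14

At hop 1 the cycle is 15; in general cyc_k = t0 + kL.
So t0 = 15 − 1·1 = 14.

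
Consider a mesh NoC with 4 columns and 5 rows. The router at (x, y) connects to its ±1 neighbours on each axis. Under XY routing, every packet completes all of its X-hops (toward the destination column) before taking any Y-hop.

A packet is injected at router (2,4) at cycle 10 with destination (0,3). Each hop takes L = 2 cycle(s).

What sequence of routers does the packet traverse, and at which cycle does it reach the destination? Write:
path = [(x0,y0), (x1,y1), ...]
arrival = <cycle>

path = [(2,4), (1,4), (0,4), (0,3)]
arrival = 16

src (2,4)  cyc=10
W→(1,4)  cyc=12
W→(0,4)  cyc=14
S→(0,3)  cyc=16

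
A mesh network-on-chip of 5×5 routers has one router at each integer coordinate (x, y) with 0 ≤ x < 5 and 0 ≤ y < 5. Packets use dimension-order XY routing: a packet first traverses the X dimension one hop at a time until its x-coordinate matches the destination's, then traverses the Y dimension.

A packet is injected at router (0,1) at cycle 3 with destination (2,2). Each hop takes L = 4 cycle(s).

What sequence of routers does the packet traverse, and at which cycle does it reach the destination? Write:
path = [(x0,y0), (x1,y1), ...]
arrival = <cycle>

path = [(0,1), (1,1), (2,1), (2,2)]
arrival = 15

#0 — 0,1 | c3
#1 — 1,1 | c7 | E
#2 — 2,1 | c11 | E
#3 — 2,2 | c15 | N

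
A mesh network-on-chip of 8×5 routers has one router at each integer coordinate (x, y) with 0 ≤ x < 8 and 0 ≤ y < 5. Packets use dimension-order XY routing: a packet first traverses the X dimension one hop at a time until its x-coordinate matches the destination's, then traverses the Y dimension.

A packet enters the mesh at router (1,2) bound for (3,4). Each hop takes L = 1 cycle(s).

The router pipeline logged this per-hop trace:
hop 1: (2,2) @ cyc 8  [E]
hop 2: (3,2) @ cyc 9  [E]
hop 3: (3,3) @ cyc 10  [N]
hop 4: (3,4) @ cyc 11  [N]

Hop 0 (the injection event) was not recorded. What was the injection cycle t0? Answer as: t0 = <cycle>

t0 = 7

The first recorded entry is hop 1 at cycle 8.
t0 = cyc[1] − L = 8 − 1 = 7.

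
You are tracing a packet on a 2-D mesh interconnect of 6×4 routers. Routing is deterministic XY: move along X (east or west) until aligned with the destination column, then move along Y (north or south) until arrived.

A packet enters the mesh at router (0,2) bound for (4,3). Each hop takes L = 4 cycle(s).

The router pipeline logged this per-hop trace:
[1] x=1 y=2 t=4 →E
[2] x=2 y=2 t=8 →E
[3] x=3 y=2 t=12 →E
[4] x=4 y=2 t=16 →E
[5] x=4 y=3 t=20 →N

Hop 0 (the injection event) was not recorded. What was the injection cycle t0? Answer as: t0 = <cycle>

t0 = 0

Hop 1 reached at cycle 4; hop k is at t0 + k·L.
t0 = cyc[1] − L = 4 − 4 = 0.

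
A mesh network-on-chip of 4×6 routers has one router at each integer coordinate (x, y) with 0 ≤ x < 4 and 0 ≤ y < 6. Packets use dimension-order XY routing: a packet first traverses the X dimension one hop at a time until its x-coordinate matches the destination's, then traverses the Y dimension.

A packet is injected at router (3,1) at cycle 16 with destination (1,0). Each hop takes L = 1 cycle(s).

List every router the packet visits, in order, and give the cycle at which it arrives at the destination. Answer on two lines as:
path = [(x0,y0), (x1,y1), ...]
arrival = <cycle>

path = [(3,1), (2,1), (1,1), (1,0)]
arrival = 19

src (3,1)  cyc=16
W→(2,1)  cyc=17
W→(1,1)  cyc=18
S→(1,0)  cyc=19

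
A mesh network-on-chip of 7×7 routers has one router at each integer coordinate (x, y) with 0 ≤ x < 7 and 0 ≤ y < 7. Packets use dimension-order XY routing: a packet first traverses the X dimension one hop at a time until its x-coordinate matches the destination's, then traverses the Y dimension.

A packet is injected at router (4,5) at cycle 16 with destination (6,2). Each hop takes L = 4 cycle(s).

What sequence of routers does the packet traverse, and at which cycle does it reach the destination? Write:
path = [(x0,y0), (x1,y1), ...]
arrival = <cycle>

src (4,5)  cyc=16
E→(5,5)  cyc=20
E→(6,5)  cyc=24
S→(6,4)  cyc=28
S→(6,3)  cyc=32
S→(6,2)  cyc=36

path = [(4,5), (5,5), (6,5), (6,4), (6,3), (6,2)]
arrival = 36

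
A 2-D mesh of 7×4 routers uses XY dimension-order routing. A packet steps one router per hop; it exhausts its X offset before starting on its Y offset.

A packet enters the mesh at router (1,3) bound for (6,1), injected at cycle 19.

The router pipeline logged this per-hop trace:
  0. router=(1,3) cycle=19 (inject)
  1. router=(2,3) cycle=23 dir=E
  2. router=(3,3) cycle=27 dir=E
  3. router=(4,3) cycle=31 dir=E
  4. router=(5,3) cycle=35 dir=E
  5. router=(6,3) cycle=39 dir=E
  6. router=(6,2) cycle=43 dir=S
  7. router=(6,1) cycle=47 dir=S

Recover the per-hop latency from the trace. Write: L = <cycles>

Between hops 0 and 1 the cycle counter advances 23 − 19 = 4.
One hop costs L cycles, so L = 4.

L = 4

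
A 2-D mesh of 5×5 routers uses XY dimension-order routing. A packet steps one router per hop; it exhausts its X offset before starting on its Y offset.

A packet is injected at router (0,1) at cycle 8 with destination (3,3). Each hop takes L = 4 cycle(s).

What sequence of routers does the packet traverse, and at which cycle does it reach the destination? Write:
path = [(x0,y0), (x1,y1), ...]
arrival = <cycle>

hop 0: (0,1) @ cyc 8
hop 1: (1,1) @ cyc 12  [E]
hop 2: (2,1) @ cyc 16  [E]
hop 3: (3,1) @ cyc 20  [E]
hop 4: (3,2) @ cyc 24  [N]
hop 5: (3,3) @ cyc 28  [N]

path = [(0,1), (1,1), (2,1), (3,1), (3,2), (3,3)]
arrival = 28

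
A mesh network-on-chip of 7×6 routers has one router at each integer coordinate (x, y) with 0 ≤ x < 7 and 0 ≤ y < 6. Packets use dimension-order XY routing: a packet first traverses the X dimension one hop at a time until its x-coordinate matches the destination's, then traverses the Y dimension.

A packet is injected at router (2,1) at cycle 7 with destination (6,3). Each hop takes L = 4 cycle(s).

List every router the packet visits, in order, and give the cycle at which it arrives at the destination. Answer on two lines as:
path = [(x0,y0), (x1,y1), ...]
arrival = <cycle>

  0. router=(2,1) cycle=7 (inject)
  1. router=(3,1) cycle=11 dir=E
  2. router=(4,1) cycle=15 dir=E
  3. router=(5,1) cycle=19 dir=E
  4. router=(6,1) cycle=23 dir=E
  5. router=(6,2) cycle=27 dir=N
  6. router=(6,3) cycle=31 dir=N

path = [(2,1), (3,1), (4,1), (5,1), (6,1), (6,2), (6,3)]
arrival = 31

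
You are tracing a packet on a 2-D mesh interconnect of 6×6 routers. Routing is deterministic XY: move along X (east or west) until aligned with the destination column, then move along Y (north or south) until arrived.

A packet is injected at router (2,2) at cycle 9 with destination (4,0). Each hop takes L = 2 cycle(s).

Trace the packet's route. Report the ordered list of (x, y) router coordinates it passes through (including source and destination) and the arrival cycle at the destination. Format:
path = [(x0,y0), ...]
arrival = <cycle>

#0 — 2,2 | c9
#1 — 3,2 | c11 | E
#2 — 4,2 | c13 | E
#3 — 4,1 | c15 | S
#4 — 4,0 | c17 | S

path = [(2,2), (3,2), (4,2), (4,1), (4,0)]
arrival = 17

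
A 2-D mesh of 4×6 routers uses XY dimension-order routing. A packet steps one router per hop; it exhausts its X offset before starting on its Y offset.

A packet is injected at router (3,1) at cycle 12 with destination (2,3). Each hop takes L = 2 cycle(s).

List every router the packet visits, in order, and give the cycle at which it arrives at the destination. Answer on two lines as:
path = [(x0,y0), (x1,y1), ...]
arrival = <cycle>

path = [(3,1), (2,1), (2,2), (2,3)]
arrival = 18

[0] x=3 y=1 t=12
[1] x=2 y=1 t=14 →W
[2] x=2 y=2 t=16 →N
[3] x=2 y=3 t=18 →N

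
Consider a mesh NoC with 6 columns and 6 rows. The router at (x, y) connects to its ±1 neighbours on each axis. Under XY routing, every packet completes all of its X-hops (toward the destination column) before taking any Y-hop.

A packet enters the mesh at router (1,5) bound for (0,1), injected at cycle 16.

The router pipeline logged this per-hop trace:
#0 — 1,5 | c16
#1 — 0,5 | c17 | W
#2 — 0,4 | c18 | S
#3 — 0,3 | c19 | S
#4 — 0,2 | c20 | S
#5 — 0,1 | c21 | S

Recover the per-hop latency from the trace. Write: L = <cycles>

From hop 0 (16) to hop 1 (17): +1 cycles.
Per-hop latency L = Δcyc = 1.

L = 1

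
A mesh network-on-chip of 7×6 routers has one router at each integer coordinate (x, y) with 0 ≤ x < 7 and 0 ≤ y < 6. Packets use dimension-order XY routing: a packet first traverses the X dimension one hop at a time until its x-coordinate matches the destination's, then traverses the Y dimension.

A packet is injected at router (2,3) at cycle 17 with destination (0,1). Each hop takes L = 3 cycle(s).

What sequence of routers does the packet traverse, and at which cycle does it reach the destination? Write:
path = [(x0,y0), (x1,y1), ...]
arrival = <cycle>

path = [(2,3), (1,3), (0,3), (0,2), (0,1)]
arrival = 29

[0] x=2 y=3 t=17
[1] x=1 y=3 t=20 →W
[2] x=0 y=3 t=23 →W
[3] x=0 y=2 t=26 →S
[4] x=0 y=1 t=29 →S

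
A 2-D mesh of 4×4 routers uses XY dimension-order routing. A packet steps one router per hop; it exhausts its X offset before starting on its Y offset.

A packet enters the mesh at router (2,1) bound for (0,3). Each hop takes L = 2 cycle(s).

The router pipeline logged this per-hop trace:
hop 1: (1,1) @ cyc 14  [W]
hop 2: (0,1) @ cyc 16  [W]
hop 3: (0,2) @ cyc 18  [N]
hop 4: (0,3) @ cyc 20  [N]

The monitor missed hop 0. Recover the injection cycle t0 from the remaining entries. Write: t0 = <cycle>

At hop 1 the cycle is 14; in general cyc_k = t0 + kL.
Subtract one hop: t0 = 14 − 2 = 12.

t0 = 12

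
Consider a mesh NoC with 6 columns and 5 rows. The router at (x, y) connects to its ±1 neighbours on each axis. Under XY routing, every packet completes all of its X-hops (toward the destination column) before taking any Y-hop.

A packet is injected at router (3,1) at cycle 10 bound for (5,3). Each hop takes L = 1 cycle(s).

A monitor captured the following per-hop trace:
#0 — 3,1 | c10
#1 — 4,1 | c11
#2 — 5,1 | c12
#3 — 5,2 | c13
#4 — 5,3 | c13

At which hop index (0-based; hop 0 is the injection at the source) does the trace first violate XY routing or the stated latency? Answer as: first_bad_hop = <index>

first_bad_hop = 4

[1] (+1,+0) / 1c ⇒ ok
[2] (+1,+0) / 1c ⇒ ok
[3] (+0,+1) / 1c ⇒ ok
[4] (+0,+1) / 0c ⇒ BAD: Δcyc=0≠L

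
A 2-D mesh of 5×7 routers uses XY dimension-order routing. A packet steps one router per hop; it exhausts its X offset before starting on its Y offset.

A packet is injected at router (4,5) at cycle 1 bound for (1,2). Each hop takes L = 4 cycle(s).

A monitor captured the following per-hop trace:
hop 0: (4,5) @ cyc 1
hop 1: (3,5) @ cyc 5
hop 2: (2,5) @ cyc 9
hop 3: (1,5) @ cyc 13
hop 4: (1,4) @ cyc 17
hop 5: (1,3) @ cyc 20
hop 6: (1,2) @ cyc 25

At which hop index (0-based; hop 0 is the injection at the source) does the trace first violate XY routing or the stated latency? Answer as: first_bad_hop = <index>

check 1→ d=(-1,0) cyc+4: ok
check 2→ d=(-1,0) cyc+4: ok
check 3→ d=(-1,0) cyc+4: ok
check 4→ d=(0,-1) cyc+4: ok
check 5→ d=(0,-1) cyc+3: BAD: Δcyc=3≠L

first_bad_hop = 5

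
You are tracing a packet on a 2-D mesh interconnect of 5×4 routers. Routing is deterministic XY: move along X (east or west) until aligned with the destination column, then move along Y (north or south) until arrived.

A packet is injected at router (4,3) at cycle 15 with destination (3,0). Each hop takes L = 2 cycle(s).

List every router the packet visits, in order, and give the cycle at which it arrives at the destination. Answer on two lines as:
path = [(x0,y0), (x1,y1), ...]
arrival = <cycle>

src (4,3)  cyc=15
W→(3,3)  cyc=17
S→(3,2)  cyc=19
S→(3,1)  cyc=21
S→(3,0)  cyc=23

path = [(4,3), (3,3), (3,2), (3,1), (3,0)]
arrival = 23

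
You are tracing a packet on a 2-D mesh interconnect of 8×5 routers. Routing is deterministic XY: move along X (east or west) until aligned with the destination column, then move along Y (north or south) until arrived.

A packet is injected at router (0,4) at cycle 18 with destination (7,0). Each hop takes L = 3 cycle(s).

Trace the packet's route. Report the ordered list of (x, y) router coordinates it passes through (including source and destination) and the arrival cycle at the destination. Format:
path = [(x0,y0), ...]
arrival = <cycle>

src (0,4)  cyc=18
E→(1,4)  cyc=21
E→(2,4)  cyc=24
E→(3,4)  cyc=27
E→(4,4)  cyc=30
E→(5,4)  cyc=33
E→(6,4)  cyc=36
E→(7,4)  cyc=39
S→(7,3)  cyc=42
S→(7,2)  cyc=45
S→(7,1)  cyc=48
S→(7,0)  cyc=51

path = [(0,4), (1,4), (2,4), (3,4), (4,4), (5,4), (6,4), (7,4), (7,3), (7,2), (7,1), (7,0)]
arrival = 51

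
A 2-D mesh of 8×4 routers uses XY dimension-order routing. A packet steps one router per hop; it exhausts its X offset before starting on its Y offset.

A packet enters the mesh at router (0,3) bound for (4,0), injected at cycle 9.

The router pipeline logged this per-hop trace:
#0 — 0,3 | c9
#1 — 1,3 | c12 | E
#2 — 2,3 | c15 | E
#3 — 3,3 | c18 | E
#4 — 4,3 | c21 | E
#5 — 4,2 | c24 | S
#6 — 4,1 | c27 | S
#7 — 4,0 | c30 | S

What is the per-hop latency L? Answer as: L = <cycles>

L = 3

Between hops 0 and 1 the cycle counter advances 12 − 9 = 3.
Each hop adds L, hence L = 3.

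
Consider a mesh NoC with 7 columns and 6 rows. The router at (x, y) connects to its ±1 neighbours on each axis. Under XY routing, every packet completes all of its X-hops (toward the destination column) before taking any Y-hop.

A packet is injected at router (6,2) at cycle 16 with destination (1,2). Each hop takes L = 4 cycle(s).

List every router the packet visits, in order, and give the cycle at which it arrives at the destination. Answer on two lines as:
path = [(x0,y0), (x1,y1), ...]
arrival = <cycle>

path = [(6,2), (5,2), (4,2), (3,2), (2,2), (1,2)]
arrival = 36

t=16: at (6,2)
t=20: at (5,2) after W
t=24: at (4,2) after W
t=28: at (3,2) after W
t=32: at (2,2) after W
t=36: at (1,2) after W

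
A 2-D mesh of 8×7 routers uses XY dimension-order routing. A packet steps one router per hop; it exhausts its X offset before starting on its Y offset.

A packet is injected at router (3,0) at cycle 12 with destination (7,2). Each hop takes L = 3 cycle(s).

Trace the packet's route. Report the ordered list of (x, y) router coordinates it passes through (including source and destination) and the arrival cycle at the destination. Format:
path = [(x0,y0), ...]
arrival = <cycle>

#0 — 3,0 | c12
#1 — 4,0 | c15 | E
#2 — 5,0 | c18 | E
#3 — 6,0 | c21 | E
#4 — 7,0 | c24 | E
#5 — 7,1 | c27 | N
#6 — 7,2 | c30 | N

path = [(3,0), (4,0), (5,0), (6,0), (7,0), (7,1), (7,2)]
arrival = 30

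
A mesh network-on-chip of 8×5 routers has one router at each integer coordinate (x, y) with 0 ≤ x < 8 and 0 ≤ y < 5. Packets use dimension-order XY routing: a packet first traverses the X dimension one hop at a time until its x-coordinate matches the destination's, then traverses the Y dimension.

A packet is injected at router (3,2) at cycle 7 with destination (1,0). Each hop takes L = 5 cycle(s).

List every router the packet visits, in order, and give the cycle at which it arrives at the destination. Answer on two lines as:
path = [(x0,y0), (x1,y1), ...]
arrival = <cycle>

  0. router=(3,2) cycle=7 (inject)
  1. router=(2,2) cycle=12 dir=W
  2. router=(1,2) cycle=17 dir=W
  3. router=(1,1) cycle=22 dir=S
  4. router=(1,0) cycle=27 dir=S

path = [(3,2), (2,2), (1,2), (1,1), (1,0)]
arrival = 27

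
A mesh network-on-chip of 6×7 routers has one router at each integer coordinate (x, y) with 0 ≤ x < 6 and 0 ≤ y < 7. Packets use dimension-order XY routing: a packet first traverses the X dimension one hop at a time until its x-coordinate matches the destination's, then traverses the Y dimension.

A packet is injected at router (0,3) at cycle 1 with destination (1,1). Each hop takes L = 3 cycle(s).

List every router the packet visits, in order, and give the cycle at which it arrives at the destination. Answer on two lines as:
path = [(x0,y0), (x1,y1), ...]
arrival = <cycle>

  0. router=(0,3) cycle=1 (inject)
  1. router=(1,3) cycle=4 dir=E
  2. router=(1,2) cycle=7 dir=S
  3. router=(1,1) cycle=10 dir=S

path = [(0,3), (1,3), (1,2), (1,1)]
arrival = 10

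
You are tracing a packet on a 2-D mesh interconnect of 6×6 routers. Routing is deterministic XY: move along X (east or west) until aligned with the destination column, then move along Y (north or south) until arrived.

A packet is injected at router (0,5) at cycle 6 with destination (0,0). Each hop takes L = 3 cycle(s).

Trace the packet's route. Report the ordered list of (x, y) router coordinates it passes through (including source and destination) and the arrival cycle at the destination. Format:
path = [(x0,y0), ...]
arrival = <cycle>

hop 0: (0,5) @ cyc 6
hop 1: (0,4) @ cyc 9  [S]
hop 2: (0,3) @ cyc 12  [S]
hop 3: (0,2) @ cyc 15  [S]
hop 4: (0,1) @ cyc 18  [S]
hop 5: (0,0) @ cyc 21  [S]

path = [(0,5), (0,4), (0,3), (0,2), (0,1), (0,0)]
arrival = 21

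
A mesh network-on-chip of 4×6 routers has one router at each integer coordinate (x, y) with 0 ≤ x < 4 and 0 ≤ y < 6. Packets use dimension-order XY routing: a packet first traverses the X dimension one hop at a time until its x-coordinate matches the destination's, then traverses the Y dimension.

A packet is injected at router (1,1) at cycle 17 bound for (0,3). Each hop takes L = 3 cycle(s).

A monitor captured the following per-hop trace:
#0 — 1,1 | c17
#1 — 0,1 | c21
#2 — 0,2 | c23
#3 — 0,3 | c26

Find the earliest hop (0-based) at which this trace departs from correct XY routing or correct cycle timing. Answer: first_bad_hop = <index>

first_bad_hop = 1

check 1→ d=(-1,0) cyc+4: BAD: Δcyc=4≠L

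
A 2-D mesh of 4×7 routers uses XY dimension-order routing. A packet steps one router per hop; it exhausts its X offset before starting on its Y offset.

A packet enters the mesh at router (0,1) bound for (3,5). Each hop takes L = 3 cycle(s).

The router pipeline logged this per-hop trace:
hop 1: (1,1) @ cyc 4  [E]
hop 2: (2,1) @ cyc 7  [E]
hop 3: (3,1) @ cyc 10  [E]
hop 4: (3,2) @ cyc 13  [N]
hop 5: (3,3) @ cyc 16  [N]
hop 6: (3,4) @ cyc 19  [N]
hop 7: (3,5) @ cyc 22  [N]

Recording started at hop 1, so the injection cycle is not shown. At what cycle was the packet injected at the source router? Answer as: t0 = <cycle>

t0 = 1

Hop 1 reached at cycle 4; hop k is at t0 + k·L.
So t0 = 4 − 1·3 = 1.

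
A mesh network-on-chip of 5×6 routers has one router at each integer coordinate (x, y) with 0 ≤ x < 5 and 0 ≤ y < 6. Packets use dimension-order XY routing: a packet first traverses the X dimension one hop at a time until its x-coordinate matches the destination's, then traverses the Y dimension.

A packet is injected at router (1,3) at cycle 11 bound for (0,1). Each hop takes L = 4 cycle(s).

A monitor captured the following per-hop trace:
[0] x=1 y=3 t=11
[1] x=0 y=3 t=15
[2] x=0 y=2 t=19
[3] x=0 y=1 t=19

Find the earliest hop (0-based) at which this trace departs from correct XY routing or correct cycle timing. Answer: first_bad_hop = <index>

[1] (-1,+0) / 4c ⇒ ok
[2] (+0,-1) / 4c ⇒ ok
[3] (+0,-1) / 0c ⇒ BAD: Δcyc=0≠L

first_bad_hop = 3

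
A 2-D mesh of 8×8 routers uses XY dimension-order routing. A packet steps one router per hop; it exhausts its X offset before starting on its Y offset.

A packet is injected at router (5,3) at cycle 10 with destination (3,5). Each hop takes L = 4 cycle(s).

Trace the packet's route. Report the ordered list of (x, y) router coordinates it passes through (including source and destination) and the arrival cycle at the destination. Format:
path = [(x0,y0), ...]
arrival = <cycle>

path = [(5,3), (4,3), (3,3), (3,4), (3,5)]
arrival = 26

hop 0: (5,3) @ cyc 10
hop 1: (4,3) @ cyc 14  [W]
hop 2: (3,3) @ cyc 18  [W]
hop 3: (3,4) @ cyc 22  [N]
hop 4: (3,5) @ cyc 26  [N]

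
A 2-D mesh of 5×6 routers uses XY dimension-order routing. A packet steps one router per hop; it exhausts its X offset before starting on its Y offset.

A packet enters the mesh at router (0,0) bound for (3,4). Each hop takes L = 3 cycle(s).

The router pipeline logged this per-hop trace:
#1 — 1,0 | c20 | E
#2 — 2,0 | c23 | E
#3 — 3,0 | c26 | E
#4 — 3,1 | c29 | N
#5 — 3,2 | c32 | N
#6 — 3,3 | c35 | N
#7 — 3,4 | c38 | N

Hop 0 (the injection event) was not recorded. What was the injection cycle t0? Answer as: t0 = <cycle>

t0 = 17

Hop 1 reached at cycle 20; hop k is at t0 + k·L.
Subtract one hop: t0 = 20 − 3 = 17.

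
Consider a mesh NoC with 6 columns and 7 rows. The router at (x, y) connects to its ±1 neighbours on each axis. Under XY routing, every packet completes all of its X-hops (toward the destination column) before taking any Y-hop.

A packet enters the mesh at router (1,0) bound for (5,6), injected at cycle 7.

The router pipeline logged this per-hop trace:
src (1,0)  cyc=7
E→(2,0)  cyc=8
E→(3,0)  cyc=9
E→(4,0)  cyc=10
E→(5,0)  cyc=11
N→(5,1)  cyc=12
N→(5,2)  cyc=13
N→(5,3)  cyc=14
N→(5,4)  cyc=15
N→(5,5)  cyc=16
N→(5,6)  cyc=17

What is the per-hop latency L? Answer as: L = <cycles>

Between hops 0 and 1 the cycle counter advances 8 − 7 = 1.
Per-hop latency L = Δcyc = 1.

L = 1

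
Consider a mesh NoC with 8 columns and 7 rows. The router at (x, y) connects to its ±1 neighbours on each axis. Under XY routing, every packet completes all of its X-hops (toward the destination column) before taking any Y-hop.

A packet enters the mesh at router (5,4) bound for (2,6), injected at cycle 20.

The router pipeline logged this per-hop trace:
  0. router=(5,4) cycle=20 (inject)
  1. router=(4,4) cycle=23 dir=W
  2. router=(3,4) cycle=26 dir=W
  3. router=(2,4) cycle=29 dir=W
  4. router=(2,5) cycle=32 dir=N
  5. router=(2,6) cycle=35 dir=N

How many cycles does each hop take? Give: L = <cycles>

Between hops 0 and 1 the cycle counter advances 23 − 20 = 3.
Per-hop latency L = Δcyc = 3.

L = 3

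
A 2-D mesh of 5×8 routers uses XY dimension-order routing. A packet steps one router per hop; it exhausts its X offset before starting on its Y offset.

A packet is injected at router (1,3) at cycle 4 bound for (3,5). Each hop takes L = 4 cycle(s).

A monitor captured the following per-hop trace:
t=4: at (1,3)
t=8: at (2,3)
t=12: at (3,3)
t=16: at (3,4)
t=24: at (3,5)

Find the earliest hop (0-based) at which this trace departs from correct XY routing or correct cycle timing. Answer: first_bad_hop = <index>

[1] (+1,+0) / 4c ⇒ ok
[2] (+1,+0) / 4c ⇒ ok
[3] (+0,+1) / 4c ⇒ ok
[4] (+0,+1) / 8c ⇒ BAD: Δcyc=8≠L

first_bad_hop = 4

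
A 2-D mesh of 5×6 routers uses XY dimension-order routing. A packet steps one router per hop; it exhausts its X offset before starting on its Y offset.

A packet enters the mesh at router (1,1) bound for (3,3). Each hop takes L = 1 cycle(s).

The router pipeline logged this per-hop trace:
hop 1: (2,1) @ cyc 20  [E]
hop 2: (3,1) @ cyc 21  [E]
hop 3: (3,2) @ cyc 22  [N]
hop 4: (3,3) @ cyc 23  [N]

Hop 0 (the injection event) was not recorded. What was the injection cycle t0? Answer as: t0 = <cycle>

Hop 1 reached at cycle 20; hop k is at t0 + k·L.
Therefore t0 = 20 − L = 19.

t0 = 19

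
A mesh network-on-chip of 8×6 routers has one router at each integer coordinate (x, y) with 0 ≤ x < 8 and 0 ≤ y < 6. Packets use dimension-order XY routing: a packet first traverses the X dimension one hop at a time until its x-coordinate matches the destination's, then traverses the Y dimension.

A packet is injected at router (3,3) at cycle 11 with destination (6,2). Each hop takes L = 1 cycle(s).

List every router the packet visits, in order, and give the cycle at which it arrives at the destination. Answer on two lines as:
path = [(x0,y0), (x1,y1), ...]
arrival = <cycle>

src (3,3)  cyc=11
E→(4,3)  cyc=12
E→(5,3)  cyc=13
E→(6,3)  cyc=14
S→(6,2)  cyc=15

path = [(3,3), (4,3), (5,3), (6,3), (6,2)]
arrival = 15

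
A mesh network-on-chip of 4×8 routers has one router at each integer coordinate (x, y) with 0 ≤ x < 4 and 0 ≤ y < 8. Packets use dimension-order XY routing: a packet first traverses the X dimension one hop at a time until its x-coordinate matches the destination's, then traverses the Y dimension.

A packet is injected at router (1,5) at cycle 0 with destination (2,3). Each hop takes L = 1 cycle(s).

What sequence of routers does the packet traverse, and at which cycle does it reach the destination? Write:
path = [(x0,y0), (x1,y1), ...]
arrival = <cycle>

#0 — 1,5 | c0
#1 — 2,5 | c1 | E
#2 — 2,4 | c2 | S
#3 — 2,3 | c3 | S

path = [(1,5), (2,5), (2,4), (2,3)]
arrival = 3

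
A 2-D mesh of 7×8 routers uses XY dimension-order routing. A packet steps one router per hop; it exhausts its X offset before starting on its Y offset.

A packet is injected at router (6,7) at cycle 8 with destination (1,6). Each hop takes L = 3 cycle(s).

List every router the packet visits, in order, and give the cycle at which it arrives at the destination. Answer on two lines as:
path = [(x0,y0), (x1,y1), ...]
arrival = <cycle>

[0] x=6 y=7 t=8
[1] x=5 y=7 t=11 →W
[2] x=4 y=7 t=14 →W
[3] x=3 y=7 t=17 →W
[4] x=2 y=7 t=20 →W
[5] x=1 y=7 t=23 →W
[6] x=1 y=6 t=26 →S

path = [(6,7), (5,7), (4,7), (3,7), (2,7), (1,7), (1,6)]
arrival = 26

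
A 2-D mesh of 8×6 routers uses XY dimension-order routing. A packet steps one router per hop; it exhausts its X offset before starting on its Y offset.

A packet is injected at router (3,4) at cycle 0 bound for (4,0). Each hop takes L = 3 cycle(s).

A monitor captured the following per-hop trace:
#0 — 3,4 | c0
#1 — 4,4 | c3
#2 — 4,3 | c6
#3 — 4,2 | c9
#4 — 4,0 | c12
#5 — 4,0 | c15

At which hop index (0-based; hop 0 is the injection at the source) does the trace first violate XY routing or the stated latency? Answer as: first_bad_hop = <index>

hop 1: step (+1,+0), +3 cyc — ok
hop 2: step (+0,-1), +3 cyc — ok
hop 3: step (+0,-1), +3 cyc — ok
hop 4: step (+0,-2), +3 cyc — BAD: non-unit step

first_bad_hop = 4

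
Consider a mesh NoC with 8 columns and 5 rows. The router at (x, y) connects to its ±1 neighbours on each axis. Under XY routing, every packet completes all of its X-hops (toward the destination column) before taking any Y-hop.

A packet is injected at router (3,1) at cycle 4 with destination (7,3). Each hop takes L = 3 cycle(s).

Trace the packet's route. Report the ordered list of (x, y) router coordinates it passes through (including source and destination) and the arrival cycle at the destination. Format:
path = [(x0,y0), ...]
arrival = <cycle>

hop 0: (3,1) @ cyc 4
hop 1: (4,1) @ cyc 7  [E]
hop 2: (5,1) @ cyc 10  [E]
hop 3: (6,1) @ cyc 13  [E]
hop 4: (7,1) @ cyc 16  [E]
hop 5: (7,2) @ cyc 19  [N]
hop 6: (7,3) @ cyc 22  [N]

path = [(3,1), (4,1), (5,1), (6,1), (7,1), (7,2), (7,3)]
arrival = 22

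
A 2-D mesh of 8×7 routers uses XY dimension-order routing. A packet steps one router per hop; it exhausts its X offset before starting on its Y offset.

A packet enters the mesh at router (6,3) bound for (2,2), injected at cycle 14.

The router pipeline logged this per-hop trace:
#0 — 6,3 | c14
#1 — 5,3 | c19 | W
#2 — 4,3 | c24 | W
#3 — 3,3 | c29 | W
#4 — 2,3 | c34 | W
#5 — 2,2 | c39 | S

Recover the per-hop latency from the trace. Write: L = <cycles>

Between hops 0 and 1 the cycle counter advances 19 − 14 = 5.
Each hop adds L, hence L = 5.

L = 5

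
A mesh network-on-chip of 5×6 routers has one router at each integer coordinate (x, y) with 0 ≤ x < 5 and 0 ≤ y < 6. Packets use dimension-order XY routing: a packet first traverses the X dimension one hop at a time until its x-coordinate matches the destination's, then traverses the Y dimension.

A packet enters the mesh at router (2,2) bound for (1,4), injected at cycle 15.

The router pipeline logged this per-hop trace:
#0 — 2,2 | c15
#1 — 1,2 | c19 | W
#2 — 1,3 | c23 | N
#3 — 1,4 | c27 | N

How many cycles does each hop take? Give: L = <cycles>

L = 4

From hop 0 (15) to hop 1 (19): +4 cycles.
Per-hop latency L = Δcyc = 4.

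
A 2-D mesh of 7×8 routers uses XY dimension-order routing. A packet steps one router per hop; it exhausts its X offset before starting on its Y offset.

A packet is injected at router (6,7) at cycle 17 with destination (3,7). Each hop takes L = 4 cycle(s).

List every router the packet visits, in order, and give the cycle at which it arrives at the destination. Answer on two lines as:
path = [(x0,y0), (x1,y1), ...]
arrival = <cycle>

t=17: at (6,7)
t=21: at (5,7) after W
t=25: at (4,7) after W
t=29: at (3,7) after W

path = [(6,7), (5,7), (4,7), (3,7)]
arrival = 29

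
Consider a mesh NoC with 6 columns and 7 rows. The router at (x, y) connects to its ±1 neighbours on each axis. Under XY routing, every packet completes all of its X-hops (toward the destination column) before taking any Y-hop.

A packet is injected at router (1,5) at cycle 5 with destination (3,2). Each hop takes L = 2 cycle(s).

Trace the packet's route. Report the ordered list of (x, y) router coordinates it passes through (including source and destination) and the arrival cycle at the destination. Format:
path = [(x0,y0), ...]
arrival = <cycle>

path = [(1,5), (2,5), (3,5), (3,4), (3,3), (3,2)]
arrival = 15

  0. router=(1,5) cycle=5 (inject)
  1. router=(2,5) cycle=7 dir=E
  2. router=(3,5) cycle=9 dir=E
  3. router=(3,4) cycle=11 dir=S
  4. router=(3,3) cycle=13 dir=S
  5. router=(3,2) cycle=15 dir=S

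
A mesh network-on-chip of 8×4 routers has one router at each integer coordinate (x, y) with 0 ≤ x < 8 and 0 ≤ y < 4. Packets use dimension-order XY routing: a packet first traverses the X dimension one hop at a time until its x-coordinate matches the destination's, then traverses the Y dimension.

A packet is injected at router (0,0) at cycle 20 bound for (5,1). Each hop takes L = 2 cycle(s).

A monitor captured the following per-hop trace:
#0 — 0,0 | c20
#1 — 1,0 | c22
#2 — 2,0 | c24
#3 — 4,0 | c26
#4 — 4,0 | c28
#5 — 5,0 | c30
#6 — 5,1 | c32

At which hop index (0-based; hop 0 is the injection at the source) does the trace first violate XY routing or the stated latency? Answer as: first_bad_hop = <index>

[1] (+1,+0) / 2c ⇒ ok
[2] (+1,+0) / 2c ⇒ ok
[3] (+2,+0) / 2c ⇒ BAD: non-unit step

first_bad_hop = 3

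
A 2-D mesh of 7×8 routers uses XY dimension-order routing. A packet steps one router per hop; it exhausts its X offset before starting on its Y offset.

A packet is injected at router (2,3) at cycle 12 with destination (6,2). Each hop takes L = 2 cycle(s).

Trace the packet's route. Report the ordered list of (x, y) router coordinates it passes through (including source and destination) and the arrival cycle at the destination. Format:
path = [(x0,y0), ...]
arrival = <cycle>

t=12: at (2,3)
t=14: at (3,3) after E
t=16: at (4,3) after E
t=18: at (5,3) after E
t=20: at (6,3) after E
t=22: at (6,2) after S

path = [(2,3), (3,3), (4,3), (5,3), (6,3), (6,2)]
arrival = 22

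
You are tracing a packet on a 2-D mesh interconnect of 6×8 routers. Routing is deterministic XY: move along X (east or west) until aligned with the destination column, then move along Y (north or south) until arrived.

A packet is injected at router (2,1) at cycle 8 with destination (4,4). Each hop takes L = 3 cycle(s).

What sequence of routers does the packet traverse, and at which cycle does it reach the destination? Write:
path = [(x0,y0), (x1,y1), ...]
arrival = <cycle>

path = [(2,1), (3,1), (4,1), (4,2), (4,3), (4,4)]
arrival = 23

#0 — 2,1 | c8
#1 — 3,1 | c11 | E
#2 — 4,1 | c14 | E
#3 — 4,2 | c17 | N
#4 — 4,3 | c20 | N
#5 — 4,4 | c23 | N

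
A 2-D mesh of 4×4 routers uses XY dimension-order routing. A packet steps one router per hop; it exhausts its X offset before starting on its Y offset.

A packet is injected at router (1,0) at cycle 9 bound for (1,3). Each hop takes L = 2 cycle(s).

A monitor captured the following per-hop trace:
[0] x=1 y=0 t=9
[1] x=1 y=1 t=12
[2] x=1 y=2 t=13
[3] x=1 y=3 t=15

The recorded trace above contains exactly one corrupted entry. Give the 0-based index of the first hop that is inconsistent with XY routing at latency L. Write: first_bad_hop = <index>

[1] (+0,+1) / 3c ⇒ BAD: Δcyc=3≠L

first_bad_hop = 1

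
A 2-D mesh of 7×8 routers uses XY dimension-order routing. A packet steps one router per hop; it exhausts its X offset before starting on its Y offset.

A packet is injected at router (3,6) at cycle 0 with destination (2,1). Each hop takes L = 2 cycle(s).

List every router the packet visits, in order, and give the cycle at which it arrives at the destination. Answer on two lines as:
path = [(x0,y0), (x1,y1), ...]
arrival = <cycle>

path = [(3,6), (2,6), (2,5), (2,4), (2,3), (2,2), (2,1)]
arrival = 12

#0 — 3,6 | c0
#1 — 2,6 | c2 | W
#2 — 2,5 | c4 | S
#3 — 2,4 | c6 | S
#4 — 2,3 | c8 | S
#5 — 2,2 | c10 | S
#6 — 2,1 | c12 | S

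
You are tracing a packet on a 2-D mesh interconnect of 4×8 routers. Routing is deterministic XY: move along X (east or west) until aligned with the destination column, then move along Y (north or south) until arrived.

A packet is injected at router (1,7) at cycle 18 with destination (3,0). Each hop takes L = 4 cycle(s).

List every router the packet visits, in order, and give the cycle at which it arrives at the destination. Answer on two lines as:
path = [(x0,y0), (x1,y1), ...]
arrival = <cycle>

path = [(1,7), (2,7), (3,7), (3,6), (3,5), (3,4), (3,3), (3,2), (3,1), (3,0)]
arrival = 54

  0. router=(1,7) cycle=18 (inject)
  1. router=(2,7) cycle=22 dir=E
  2. router=(3,7) cycle=26 dir=E
  3. router=(3,6) cycle=30 dir=S
  4. router=(3,5) cycle=34 dir=S
  5. router=(3,4) cycle=38 dir=S
  6. router=(3,3) cycle=42 dir=S
  7. router=(3,2) cycle=46 dir=S
  8. router=(3,1) cycle=50 dir=S
  9. router=(3,0) cycle=54 dir=S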